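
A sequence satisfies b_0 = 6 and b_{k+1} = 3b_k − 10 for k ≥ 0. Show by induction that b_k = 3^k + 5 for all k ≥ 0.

Base case: b_0 = 6, and 3^0 + 5 = 1 + 5 = 6.
Assume b_m = 3^m + 5 for some m ≥ 0.
Then b_{m+1} = 3b_m − 10 = 3·(3^m + 5) − 10 = 3^{m+1} + 15 − 10 = 3^{m+1} + 5.
This completes the inductive step, so b_k = 3^k + 5 for all k ≥ 0.

b_k = 3^k + 5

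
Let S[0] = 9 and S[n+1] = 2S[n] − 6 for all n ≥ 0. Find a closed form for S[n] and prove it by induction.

Claim: S[n] = 3·2^n + 6.

Base case: S[0] = 9, and 3·2^0 + 6 = 3 + 6 = 9.
Assume S[k] = 3·2^k + 6 for some k ≥ 0.
Then S[k+1] = 2S[k] − 6 = 2·(3·2^k + 6) − 6 = 6·2^k + 12 − 6 = 3·2^{k+1} + 6.
So the formula holds for k+1, and by induction S[n] = 3·2^n + 6 for all n ≥ 0.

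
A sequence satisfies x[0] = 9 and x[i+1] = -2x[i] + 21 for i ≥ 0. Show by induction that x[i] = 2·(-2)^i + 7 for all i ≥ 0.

Base case: x[0] = 9, and 2·(-2)^0 + 7 = 2 + 7 = 9.
Assume x[k] = 2·(-2)^k + 7 for some k ≥ 0.
Then x[k+1] = -2x[k] + 21 = -2·(2·(-2)^k + 7) + 21 = -4·(-2)^k − 14 + 21 = 2·(-2)^{k+1} + 7.
Hence x[i] = 2·(-2)^i + 7 for every i ≥ 0, by induction.

x[i] = 2·(-2)^i + 7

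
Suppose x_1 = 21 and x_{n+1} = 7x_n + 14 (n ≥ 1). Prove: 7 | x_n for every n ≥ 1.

Base case: x_1 = 21 = 7·3, so 7 | x_1.
Assume 7 | x_k, so x_k = 7t for some integer t.
Then x_{k+1} = 7x_k + 14 = 7·(7t) + 14 = 7(7t + 2), so 7 | x_{k+1}.
So the property holds for k+1, and by induction 7 | x_n for all n ≥ 1.

7 | x_n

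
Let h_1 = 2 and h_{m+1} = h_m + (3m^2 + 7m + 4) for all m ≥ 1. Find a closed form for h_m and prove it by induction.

Claim: h_m = m^3 + 2m^2 + m − 2.

Base case: h_1 = 2, and 1^3 + 2·1^2 + 1 − 2 = 2.
Assume h_k = k^3 + 2k^2 + k − 2.
Then h_{k+1} = h_k + (3k^2 + 7k + 4) = (k^3 + 2k^2 + k − 2) + (3k^2 + 7k + 4) = k^3 + 5k^2 + 8k + 2,
and (k+1)^3 + 2·(k+1)^2 + (k+1) − 2 = k^3 + 5k^2 + 8k + 2.
This completes the inductive step, so h_m = m^3 + 2m^2 + m − 2 for all m ≥ 1.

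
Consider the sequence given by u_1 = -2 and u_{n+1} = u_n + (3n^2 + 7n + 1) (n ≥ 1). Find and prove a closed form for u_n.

Claim: u_n = n^3 + 2n^2 − 2n − 3.

Base case: u_1 = -2, and 1^3 + 2·1^2 − 2·1 − 3 = -2.
Assume u_j = j^3 + 2j^2 − 2j − 3.
Then u_{j+1} = u_j + (3j^2 + 7j + 1) = (j^3 + 2j^2 − 2j − 3) + (3j^2 + 7j + 1) = j^3 + 5j^2 + 5j − 2,
and (j+1)^3 + 2·(j+1)^2 − 2·(j+1) − 3 = j^3 + 5j^2 + 5j − 2.
Hence u_n = n^3 + 2n^2 − 2n − 3 for every n ≥ 1, by induction.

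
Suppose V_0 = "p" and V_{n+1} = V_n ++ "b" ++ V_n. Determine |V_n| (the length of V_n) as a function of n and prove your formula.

Claim: |V_n| = 2^{n+1} − 1.

Base case: |V_0| = 1, and 2^{0+1} − 1 = 1.
Assume |V_j| = 2^{j+1} − 1.
Then |V_{j+1}| = |V_j| + 1 + |V_j| = 2|V_j| + 1 = 2(2^{j+1} − 1) + 1 = 2^{j+2} − 2 + 1 = 2^{j+2} − 1.
So the formula holds for j+1, and by induction |V_n| = 2^{n+1} − 1 for all n ≥ 0.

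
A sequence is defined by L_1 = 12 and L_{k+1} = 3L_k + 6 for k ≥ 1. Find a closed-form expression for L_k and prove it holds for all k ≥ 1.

Claim: L_k = 5·3^k − 3.

Base case: L_1 = 12, and 5·3^1 − 3 = 15 − 3 = 12.
Assume L_j = 5·3^j − 3 for some j ≥ 1.
Then L_{j+1} = 3L_j + 6 = 3·(5·3^j − 3) + 6 = 15·3^j − 9 + 6 = 5·3^{j+1} − 3.
By induction, L_k = 5·3^k − 3 for all k ≥ 1.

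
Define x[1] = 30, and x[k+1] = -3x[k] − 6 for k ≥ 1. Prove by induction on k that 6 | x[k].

Base case: x[1] = 30 = 6·5, so 6 | x[1].
Assume 6 | x[r], so x[r] = 6t for some integer t.
Then x[r+1] = -3x[r] − 6 = -3·(6t) − 6 = 6(-3t − 1), so 6 | x[r+1].
This completes the inductive step, so 6 | x[k] for all k ≥ 1.

6 | x[k]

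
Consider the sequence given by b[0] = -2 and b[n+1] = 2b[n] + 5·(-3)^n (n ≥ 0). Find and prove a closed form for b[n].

Claim: b[n] = -2^n − (-3)^n.

Base case: b[0] = -2, and -2^0 − (-3)^0 = -1 − 1 = -2.
Assume b[k] = -2^k − (-3)^k for some k ≥ 0.
Then b[k+1] = 2b[k] + 5·(-3)^k = 2·(-2^k − (-3)^k) + 5·(-3)^k = -2^{k+1} − 2·(-3)^k + 5·(-3)^k = -2^{k+1} + 3·(-3)^k = -2^{k+1} − (-3)^{k+1}.
Hence b[n] = -2^n − (-3)^n for every n ≥ 0, by induction.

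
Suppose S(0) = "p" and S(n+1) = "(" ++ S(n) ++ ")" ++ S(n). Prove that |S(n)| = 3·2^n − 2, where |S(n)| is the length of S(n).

Base case: |S(0)| = 1, and 3·2^0 − 2 = 1.
Assume |S(j)| = 3·2^j − 2.
Then |S(j+1)| = 1 + |S(j)| + 1 + |S(j)| = 2|S(j)| + 2 = 2(3·2^j − 2) + 2 = 3·2^{j+1} − 4 + 2 = 3·2^{j+1} − 2.
So the formula holds for j+1, and by induction |S(n)| = 3·2^n − 2 for all n ≥ 0.

|S(n)| = 3·2^n − 2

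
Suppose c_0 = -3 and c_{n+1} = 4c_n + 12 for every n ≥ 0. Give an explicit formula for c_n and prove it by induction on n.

Claim: c_n = 4^n − 4.

Base case: c_0 = -3, and 4^0 − 4 = 1 − 4 = -3.
Assume c_r = 4^r − 4 for some r ≥ 0.
Then c_{r+1} = 4c_r + 12 = 4·(4^r − 4) + 12 = 4^{r+1} − 16 + 12 = 4^{r+1} − 4.
This completes the inductive step, so c_n = 4^n − 4 for all n ≥ 0.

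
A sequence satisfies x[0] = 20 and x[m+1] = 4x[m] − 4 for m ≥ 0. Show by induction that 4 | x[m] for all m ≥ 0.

Base case: x[0] = 20 = 4·5, so 4 | x[0].
Assume 4 | x[r], so x[r] = 4t for some integer t.
Then x[r+1] = 4x[r] − 4 = 4·(4t) − 4 = 4(4t − 1), so 4 | x[r+1].
This completes the inductive step, so 4 | x[m] for all m ≥ 0.

4 | x[m]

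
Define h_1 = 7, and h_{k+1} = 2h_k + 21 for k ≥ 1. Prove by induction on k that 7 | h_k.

Base case: h_1 = 7 = 7·1, so 7 | h_1.
Assume 7 | h_r, so h_r = 7t for some integer t.
Then h_{r+1} = 2h_r + 21 = 2·(7t) + 21 = 7(2t + 3), so 7 | h_{r+1}.
By induction, 7 | h_k for all k ≥ 1.

7 | h_k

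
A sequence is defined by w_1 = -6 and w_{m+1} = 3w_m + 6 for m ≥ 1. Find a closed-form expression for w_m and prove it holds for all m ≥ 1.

Claim: w_m = -3^m − 3.

Base case: w_1 = -6, and -3^1 − 3 = -3 − 3 = -6.
Assume w_k = -3^k − 3 for some k ≥ 1.
Then w_{k+1} = 3w_k + 6 = 3·(-3^k − 3) + 6 = -3^{k+1} − 9 + 6 = -3^{k+1} − 3.
Hence w_m = -3^m − 3 for every m ≥ 1, by induction.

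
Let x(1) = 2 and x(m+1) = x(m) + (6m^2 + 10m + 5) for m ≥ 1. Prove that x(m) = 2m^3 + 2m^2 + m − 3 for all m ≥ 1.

Base case: x(1) = 2, and 2·1^3 + 2·1^2 + 1 − 3 = 2.
Assume x(k) = 2k^3 + 2k^2 + k − 3.
Then x(k+1) = x(k) + (6k^2 + 10k + 5) = (2k^3 + 2k^2 + k − 3) + (6k^2 + 10k + 5) = 2k^3 + 8k^2 + 11k + 2,
and 2·(k+1)^3 + 2·(k+1)^2 + (k+1) − 3 = 2k^3 + 8k^2 + 11k + 2.
By induction, x(m) = 2m^3 + 2m^2 + m − 3 for all m ≥ 1.

x(m) = 2m^3 + 2m^2 + m − 3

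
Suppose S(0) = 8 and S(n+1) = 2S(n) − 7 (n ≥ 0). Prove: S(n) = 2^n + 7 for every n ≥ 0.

Base case: S(0) = 8, and 2^0 + 7 = 1 + 7 = 8.
Assume S(r) = 2^r + 7 for some r ≥ 0.
Then S(r+1) = 2S(r) − 7 = 2·(2^r + 7) − 7 = 2^{r+1} + 14 − 7 = 2^{r+1} + 7.
So the formula holds for r+1, and by induction S(n) = 2^n + 7 for all n ≥ 0.

S(n) = 2^n + 7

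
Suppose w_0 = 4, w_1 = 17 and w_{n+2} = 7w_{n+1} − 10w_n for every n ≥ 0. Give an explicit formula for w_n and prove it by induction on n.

Claim: w_n = 3·5^n + 2^n.

Base cases: w_0 = 4 and 3·5^0 + 2^0 = 4; w_1 = 17 and 3·5^1 + 2^1 = 17.
Assume w_j = 3·5^j + 2^j for all 0 ≤ j ≤ k, where k ≥ 1.
Then w_{k+1} = 7w_k − 10w_{k−1} = 7·(3·5^k + 2^k) − 10·(3·5^{k−1} + 2^{k−1}) = 3·(7·5 − 10)5^{k−1} + (7·2 − 10)2^{k−1} = 75·5^{k−1} + 4·2^{k−1} = 3·5^{k+1} + 2^{k+1}.
So the formula holds for k+1, and by strong induction w_n = 3·5^n + 2^n for all n ≥ 0.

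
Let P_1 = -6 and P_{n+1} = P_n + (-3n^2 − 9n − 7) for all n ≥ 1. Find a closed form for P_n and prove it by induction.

Claim: P_n = -n^3 − 3n^2 − 3n + 1.

Base case: P_1 = -6, and -1^3 − 3·1^2 − 3·1 + 1 = -6.
Assume P_j = -j^3 − 3j^2 − 3j + 1.
Then P_{j+1} = P_j + (-3j^2 − 9j − 7) = (-j^3 − 3j^2 − 3j + 1) + (-3j^2 − 9j − 7) = -j^3 − 6j^2 − 12j − 6,
and -(j+1)^3 − 3·(j+1)^2 − 3·(j+1) + 1 = -j^3 − 6j^2 − 12j − 6.
This completes the inductive step, so P_n = -n^3 − 3n^2 − 3n + 1 for all n ≥ 1.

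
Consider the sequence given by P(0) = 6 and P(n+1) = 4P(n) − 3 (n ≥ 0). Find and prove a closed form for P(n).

Claim: P(n) = 5·4^n + 1.

Base case: P(0) = 6, and 5·4^0 + 1 = 5 + 1 = 6.
Assume P(m) = 5·4^m + 1 for some m ≥ 0.
Then P(m+1) = 4P(m) − 3 = 4·(5·4^m + 1) − 3 = 20·4^m + 4 − 3 = 5·4^{m+1} + 1.
This completes the inductive step, so P(n) = 5·4^n + 1 for all n ≥ 0.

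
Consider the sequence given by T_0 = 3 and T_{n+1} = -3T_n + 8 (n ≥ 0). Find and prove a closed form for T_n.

Claim: T_n = (-3)^n + 2.

Base case: T_0 = 3, and (-3)^0 + 2 = 1 + 2 = 3.
Assume T_j = (-3)^j + 2 for some j ≥ 0.
Then T_{j+1} = -3T_j + 8 = -3·((-3)^j + 2) + 8 = -3·(-3)^j − 6 + 8 = (-3)^{j+1} + 2.
This completes the inductive step, so T_n = (-3)^n + 2 for all n ≥ 0.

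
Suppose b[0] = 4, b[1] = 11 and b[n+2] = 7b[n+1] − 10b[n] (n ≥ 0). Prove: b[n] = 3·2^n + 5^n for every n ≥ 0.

Base cases: b[0] = 4 and 3·2^0 + 5^0 = 4; b[1] = 11 and 3·2^1 + 5^1 = 11.
Assume b[j] = 3·2^j + 5^j for all 0 ≤ j ≤ k, where k ≥ 1.
Then b[k+1] = 7b[k] − 10b[k−1] = 7·(3·2^k + 5^k) − 10·(3·2^{k−1} + 5^{k−1}) = 3·(7·2 − 10)2^{k−1} + (7·5 − 10)5^{k−1} = 12·2^{k−1} + 25·5^{k−1} = 3·2^{k+1} + 5^{k+1}.
Hence b[n] = 3·2^n + 5^n for every n ≥ 0, by strong induction.

b[n] = 3·2^n + 5^n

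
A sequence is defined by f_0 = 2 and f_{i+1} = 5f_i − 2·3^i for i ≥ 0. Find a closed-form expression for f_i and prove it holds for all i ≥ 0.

Claim: f_i = 5^i + 3^i.

Base case: f_0 = 2, and 5^0 + 3^0 = 1 + 1 = 2.
Assume f_m = 5^m + 3^m for some m ≥ 0.
Then f_{m+1} = 5f_m − 2·3^m = 5·(5^m + 3^m) − 2·3^m = 5^{m+1} + 5·3^m − 2·3^m = 5^{m+1} + 3·3^m = 5^{m+1} + 3^{m+1}.
Hence f_i = 5^i + 3^i for every i ≥ 0, by induction.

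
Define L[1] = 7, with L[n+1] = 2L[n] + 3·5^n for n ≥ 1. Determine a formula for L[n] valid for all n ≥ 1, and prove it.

Claim: L[n] = 2^n + 5^n.

Base case: L[1] = 7, and 2^1 + 5^1 = 2 + 5 = 7.
Assume L[k] = 2^k + 5^k for some k ≥ 1.
Then L[k+1] = 2L[k] + 3·5^k = 2·(2^k + 5^k) + 3·5^k = 2^{k+1} + 2·5^k + 3·5^k = 2^{k+1} + 5·5^k = 2^{k+1} + 5^{k+1}.
This completes the inductive step, so L[n] = 2^n + 5^n for all n ≥ 1.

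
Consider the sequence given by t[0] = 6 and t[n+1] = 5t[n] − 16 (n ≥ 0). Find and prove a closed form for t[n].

Claim: t[n] = 2·5^n + 4.

Base case: t[0] = 6, and 2·5^0 + 4 = 2 + 4 = 6.
Assume t[j] = 2·5^j + 4 for some j ≥ 0.
Then t[j+1] = 5t[j] − 16 = 5·(2·5^j + 4) − 16 = 10·5^j + 20 − 16 = 2·5^{j+1} + 4.
Hence t[n] = 2·5^n + 4 for every n ≥ 0, by induction.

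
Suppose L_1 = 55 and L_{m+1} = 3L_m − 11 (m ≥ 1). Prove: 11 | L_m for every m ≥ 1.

Base case: L_1 = 55 = 11·5, so 11 | L_1.
Assume 11 | L_k, so L_k = 11t for some integer t.
Then L_{k+1} = 3L_k − 11 = 3·(11t) − 11 = 11(3t − 1), so 11 | L_{k+1}.
Hence 11 | L_m for every m ≥ 1, by induction.

11 | L_m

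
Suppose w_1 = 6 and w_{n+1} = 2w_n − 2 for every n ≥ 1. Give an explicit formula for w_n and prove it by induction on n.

Claim: w_n = 2^{n+1} + 2.

Base case: w_1 = 6, and 2^{1+1} + 2 = 4 + 2 = 6.
Assume w_r = 2^{r+1} + 2 for some r ≥ 1.
Then w_{r+1} = 2w_r − 2 = 2·(2^{r+1} + 2) − 2 = 2^{r+2} + 4 − 2 = 2^{r+2} + 2.
Hence w_n = 2^{n+1} + 2 for every n ≥ 1, by induction.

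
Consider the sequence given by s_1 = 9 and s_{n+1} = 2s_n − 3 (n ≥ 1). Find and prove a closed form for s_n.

Claim: s_n = 3·2^n + 3.

Base case: s_1 = 9, and 3·2^1 + 3 = 6 + 3 = 9.
Assume s_r = 3·2^r + 3 for some r ≥ 1.
Then s_{r+1} = 2s_r − 3 = 2·(3·2^r + 3) − 3 = 6·2^r + 6 − 3 = 3·2^{r+1} + 3.
By induction, s_n = 3·2^n + 3 for all n ≥ 1.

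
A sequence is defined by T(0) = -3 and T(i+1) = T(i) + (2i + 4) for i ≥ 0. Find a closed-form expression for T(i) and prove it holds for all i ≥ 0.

Claim: T(i) = i^2 + 3i − 3.

Base case: T(0) = -3, and 0^2 + 3·0 − 3 = -3.
Assume T(m) = m^2 + 3m − 3.
Then T(m+1) = T(m) + (2m + 4) = (m^2 + 3m − 3) + (2m + 4) = m^2 + 5m + 1,
and (m+1)^2 + 3·(m+1) − 3 = m^2 + 5m + 1.
Hence T(i) = i^2 + 3i − 3 for every i ≥ 0, by induction.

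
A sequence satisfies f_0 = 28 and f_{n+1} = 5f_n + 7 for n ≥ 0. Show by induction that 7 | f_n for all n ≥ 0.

Base case: f_0 = 28 = 7·4, so 7 | f_0.
Assume 7 | f_j, so f_j = 7t for some integer t.
Then f_{j+1} = 5f_j + 7 = 5·(7t) + 7 = 7(5t + 1), so 7 | f_{j+1}.
This completes the inductive step, so 7 | f_n for all n ≥ 0.

7 | f_n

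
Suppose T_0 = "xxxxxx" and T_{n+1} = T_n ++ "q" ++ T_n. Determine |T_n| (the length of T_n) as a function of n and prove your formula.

Claim: |T_n| = 7·2^n − 1.

Base case: |T_0| = 6, and 7·2^0 − 1 = 6.
Assume |T_k| = 7·2^k − 1.
Then |T_{k+1}| = |T_k| + 1 + |T_k| = 2|T_k| + 1 = 2(7·2^k − 1) + 1 = 7·2^{k+1} − 2 + 1 = 7·2^{k+1} − 1.
By induction, |T_n| = 7·2^n − 1 for all n ≥ 0.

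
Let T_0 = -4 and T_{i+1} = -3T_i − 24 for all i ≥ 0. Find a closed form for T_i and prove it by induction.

Claim: T_i = 2·(-3)^i − 6.

Base case: T_0 = -4, and 2·(-3)^0 − 6 = 2 − 6 = -4.
Assume T_k = 2·(-3)^k − 6 for some k ≥ 0.
Then T_{k+1} = -3T_k − 24 = -3·(2·(-3)^k − 6) − 24 = -6·(-3)^k + 18 − 24 = 2·(-3)^{k+1} − 6.
By induction, T_i = 2·(-3)^i − 6 for all i ≥ 0.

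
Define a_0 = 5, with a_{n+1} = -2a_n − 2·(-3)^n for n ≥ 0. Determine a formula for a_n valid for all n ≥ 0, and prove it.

Claim: a_n = 3·(-2)^n + 2·(-3)^n.

Base case: a_0 = 5, and 3·(-2)^0 + 2·(-3)^0 = 3 + 2 = 5.
Assume a_m = 3·(-2)^m + 2·(-3)^m for some m ≥ 0.
Then a_{m+1} = -2a_m − 2·(-3)^m = -2·(3·(-2)^m + 2·(-3)^m) − 2·(-3)^m = 3·(-2)^{m+1} − 4·(-3)^m − 2·(-3)^m = 3·(-2)^{m+1} − 6·(-3)^m = 3·(-2)^{m+1} + 2·(-3)^{m+1}.
This completes the inductive step, so a_n = 3·(-2)^n + 2·(-3)^n for all n ≥ 0.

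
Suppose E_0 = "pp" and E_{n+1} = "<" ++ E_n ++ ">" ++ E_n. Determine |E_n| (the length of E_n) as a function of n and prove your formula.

Claim: |E_n| = 2^{n+2} − 2.

Base case: |E_0| = 2, and 2^{0+2} − 2 = 2.
Assume |E_j| = 2^{j+2} − 2.
Then |E_{j+1}| = 1 + |E_j| + 1 + |E_j| = 2|E_j| + 2 = 2(2^{j+2} − 2) + 2 = 2^{j+3} − 4 + 2 = 2^{j+3} − 2.
This completes the inductive step, so |E_n| = 2^{n+2} − 2 for all n ≥ 0.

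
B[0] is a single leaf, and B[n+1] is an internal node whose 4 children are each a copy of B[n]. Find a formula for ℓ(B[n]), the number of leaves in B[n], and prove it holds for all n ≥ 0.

Claim: ℓ(B[n]) = 4^n.

Base case: ℓ(B[0]) = 1, and 4^0 = 1.
Assume ℓ(B[r]) = 4^r.
Then ℓ(B[r+1]) = 4·ℓ(B[r]) = 4·4^r = 4^{r+1}.
This completes the inductive step, so ℓ(B[n]) = 4^n for all n ≥ 0.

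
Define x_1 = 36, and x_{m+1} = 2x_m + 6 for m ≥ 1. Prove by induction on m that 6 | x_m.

Base case: x_1 = 36 = 6·6, so 6 | x_1.
Assume 6 | x_k, so x_k = 6t for some integer t.
Then x_{k+1} = 2x_k + 6 = 2·(6t) + 6 = 6(2t + 1), so 6 | x_{k+1}.
So the property holds for k+1, and by induction 6 | x_m for all m ≥ 1.

6 | x_m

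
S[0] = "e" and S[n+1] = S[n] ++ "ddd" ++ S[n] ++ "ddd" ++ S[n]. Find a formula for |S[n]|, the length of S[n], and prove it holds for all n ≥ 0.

Claim: |S[n]| = 4·3^n − 3.

Base case: |S[0]| = 1, and 4·3^0 − 3 = 1.
Assume |S[r]| = 4·3^r − 3.
Then |S[r+1]| = 3|S[r]| + 6 = 3(4·3^r − 3) + 6 = 4·3^{r+1} − 9 + 6 = 4·3^{r+1} − 3.
Hence |S[n]| = 4·3^n − 3 for every n ≥ 0, by induction.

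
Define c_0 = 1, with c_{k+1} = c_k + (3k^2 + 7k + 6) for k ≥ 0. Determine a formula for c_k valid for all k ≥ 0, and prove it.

Claim: c_k = k^3 + 2k^2 + 3k + 1.

Base case: c_0 = 1, and 0^3 + 2·0^2 + 3·0 + 1 = 1.
Assume c_r = r^3 + 2r^2 + 3r + 1.
Then c_{r+1} = c_r + (3r^2 + 7r + 6) = (r^3 + 2r^2 + 3r + 1) + (3r^2 + 7r + 6) = r^3 + 5r^2 + 10r + 7,
and (r+1)^3 + 2·(r+1)^2 + 3·(r+1) + 1 = r^3 + 5r^2 + 10r + 7.
This completes the inductive step, so c_k = k^3 + 2k^2 + 3k + 1 for all k ≥ 0.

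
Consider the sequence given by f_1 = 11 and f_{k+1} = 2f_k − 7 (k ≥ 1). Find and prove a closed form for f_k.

Claim: f_k = 2^{k+1} + 7.

Base case: f_1 = 11, and 2^{1+1} + 7 = 4 + 7 = 11.
Assume f_r = 2^{r+1} + 7 for some r ≥ 1.
Then f_{r+1} = 2f_r − 7 = 2·(2^{r+1} + 7) − 7 = 2^{r+2} + 14 − 7 = 2^{r+2} + 7.
This completes the inductive step, so f_k = 2^{k+1} + 7 for all k ≥ 1.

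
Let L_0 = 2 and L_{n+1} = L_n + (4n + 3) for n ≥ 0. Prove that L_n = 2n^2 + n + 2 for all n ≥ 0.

Base case: L_0 = 2, and 2·0^2 + 0 + 2 = 2.
Assume L_k = 2k^2 + k + 2.
Then L_{k+1} = L_k + (4k + 3) = (2k^2 + k + 2) + (4k + 3) = 2k^2 + 5k + 5,
and 2·(k+1)^2 + (k+1) + 2 = 2k^2 + 5k + 5.
By induction, L_n = 2n^2 + n + 2 for all n ≥ 0.

L_n = 2n^2 + n + 2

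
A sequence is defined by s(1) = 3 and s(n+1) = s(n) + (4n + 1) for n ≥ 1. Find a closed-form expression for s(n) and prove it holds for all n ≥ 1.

Claim: s(n) = 2n^2 − n + 2.

Base case: s(1) = 3, and 2·1^2 − 1 + 2 = 3.
Assume s(m) = 2m^2 − m + 2.
Then s(m+1) = s(m) + (4m + 1) = (2m^2 − m + 2) + (4m + 1) = 2m^2 + 3m + 3,
and 2·(m+1)^2 − (m+1) + 2 = 2m^2 + 3m + 3.
By induction, s(n) = 2n^2 − n + 2 for all n ≥ 1.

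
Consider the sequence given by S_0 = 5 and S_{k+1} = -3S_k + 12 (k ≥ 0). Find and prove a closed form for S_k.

Claim: S_k = 2·(-3)^k + 3.

Base case: S_0 = 5, and 2·(-3)^0 + 3 = 2 + 3 = 5.
Assume S_m = 2·(-3)^m + 3 for some m ≥ 0.
Then S_{m+1} = -3S_m + 12 = -3·(2·(-3)^m + 3) + 12 = -6·(-3)^m − 9 + 12 = 2·(-3)^{m+1} + 3.
This completes the inductive step, so S_k = 2·(-3)^k + 3 for all k ≥ 0.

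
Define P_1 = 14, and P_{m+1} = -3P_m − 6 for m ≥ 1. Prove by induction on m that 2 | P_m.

Base case: P_1 = 14 = 2·7, so 2 | P_1.
Assume 2 | P_j, so P_j = 2t for some integer t.
Then P_{j+1} = -3P_j − 6 = -3·(2t) − 6 = 2(-3t − 3), so 2 | P_{j+1}.
By induction, 2 | P_m for all m ≥ 1.

2 | P_m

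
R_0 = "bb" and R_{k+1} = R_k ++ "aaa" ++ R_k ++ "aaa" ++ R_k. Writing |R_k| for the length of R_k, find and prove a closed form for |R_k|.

Claim: |R_k| = 5·3^k − 3.

Base case: |R_0| = 2, and 5·3^0 − 3 = 2.
Assume |R_m| = 5·3^m − 3.
Then |R_{m+1}| = 3|R_m| + 6 = 3(5·3^m − 3) + 6 = 5·3^{m+1} − 9 + 6 = 5·3^{m+1} − 3.
Hence |R_k| = 5·3^k − 3 for every k ≥ 0, by induction.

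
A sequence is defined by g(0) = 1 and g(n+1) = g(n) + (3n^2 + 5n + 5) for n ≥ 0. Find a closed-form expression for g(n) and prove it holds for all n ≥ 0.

Claim: g(n) = n^3 + n^2 + 3n + 1.

Base case: g(0) = 1, and 0^3 + 0^2 + 3·0 + 1 = 1.
Assume g(j) = j^3 + j^2 + 3j + 1.
Then g(j+1) = g(j) + (3j^2 + 5j + 5) = (j^3 + j^2 + 3j + 1) + (3j^2 + 5j + 5) = j^3 + 4j^2 + 8j + 6,
and (j+1)^3 + (j+1)^2 + 3·(j+1) + 1 = j^3 + 4j^2 + 8j + 6.
By induction, g(n) = n^3 + n^2 + 3n + 1 for all n ≥ 0.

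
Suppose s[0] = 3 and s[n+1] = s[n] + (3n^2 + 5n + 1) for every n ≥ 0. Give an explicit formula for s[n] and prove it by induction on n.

Claim: s[n] = n^3 + n^2 − n + 3.

Base case: s[0] = 3, and 0^3 + 0^2 − 0 + 3 = 3.
Assume s[k] = k^3 + k^2 − k + 3.
Then s[k+1] = s[k] + (3k^2 + 5k + 1) = (k^3 + k^2 − k + 3) + (3k^2 + 5k + 1) = k^3 + 4k^2 + 4k + 4,
and (k+1)^3 + (k+1)^2 − (k+1) + 3 = k^3 + 4k^2 + 4k + 4.
Hence s[n] = n^3 + n^2 − n + 3 for every n ≥ 0, by induction.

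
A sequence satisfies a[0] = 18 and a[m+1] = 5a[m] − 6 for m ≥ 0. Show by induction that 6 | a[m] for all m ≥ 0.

Base case: a[0] = 18 = 6·3, so 6 | a[0].
Assume 6 | a[r], so a[r] = 6t for some integer t.
Then a[r+1] = 5a[r] − 6 = 5·(6t) − 6 = 6(5t − 1), so 6 | a[r+1].
By induction, 6 | a[m] for all m ≥ 0.

6 | a[m]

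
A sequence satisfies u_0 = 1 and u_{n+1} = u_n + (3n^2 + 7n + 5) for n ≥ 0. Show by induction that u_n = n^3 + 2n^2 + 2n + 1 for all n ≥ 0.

Base case: u_0 = 1, and 0^3 + 2·0^2 + 2·0 + 1 = 1.
Assume u_k = k^3 + 2k^2 + 2k + 1.
Then u_{k+1} = u_k + (3k^2 + 7k + 5) = (k^3 + 2k^2 + 2k + 1) + (3k^2 + 7k + 5) = k^3 + 5k^2 + 9k + 6,
and (k+1)^3 + 2·(k+1)^2 + 2·(k+1) + 1 = k^3 + 5k^2 + 9k + 6.
Hence u_n = n^3 + 2n^2 + 2n + 1 for every n ≥ 0, by induction.

u_n = n^3 + 2n^2 + 2n + 1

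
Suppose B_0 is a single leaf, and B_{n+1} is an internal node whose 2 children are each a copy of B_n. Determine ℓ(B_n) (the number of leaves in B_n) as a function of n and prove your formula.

Claim: ℓ(B_n) = 2^n.

Base case: ℓ(B_0) = 1, and 2^0 = 1.
Assume ℓ(B_j) = 2^j.
Then ℓ(B_{j+1}) = 2·ℓ(B_j) = 2·2^j = 2^{j+1}.
Hence ℓ(B_n) = 2^n for every n ≥ 0, by induction.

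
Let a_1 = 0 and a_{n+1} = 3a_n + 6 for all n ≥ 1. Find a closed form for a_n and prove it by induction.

Claim: a_n = 3^n − 3.

Base case: a_1 = 0, and 3^1 − 3 = 3 − 3 = 0.
Assume a_k = 3^k − 3 for some k ≥ 1.
Then a_{k+1} = 3a_k + 6 = 3·(3^k − 3) + 6 = 3^{k+1} − 9 + 6 = 3^{k+1} − 3.
So the formula holds for k+1, and by induction a_n = 3^n − 3 for all n ≥ 1.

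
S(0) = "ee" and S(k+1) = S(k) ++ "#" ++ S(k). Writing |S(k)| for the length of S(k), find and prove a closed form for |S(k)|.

Claim: |S(k)| = 3·2^k − 1.

Base case: |S(0)| = 2, and 3·2^0 − 1 = 2.
Assume |S(r)| = 3·2^r − 1.
Then |S(r+1)| = |S(r)| + 1 + |S(r)| = 2|S(r)| + 1 = 2(3·2^r − 1) + 1 = 3·2^{r+1} − 2 + 1 = 3·2^{r+1} − 1.
This completes the inductive step, so |S(k)| = 3·2^k − 1 for all k ≥ 0.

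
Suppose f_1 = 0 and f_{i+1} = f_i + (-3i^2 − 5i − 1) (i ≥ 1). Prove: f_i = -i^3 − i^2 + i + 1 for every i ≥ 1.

Base case: f_1 = 0, and -1^3 − 1^2 + 1 + 1 = 0.
Assume f_r = -r^3 − r^2 + r + 1.
Then f_{r+1} = f_r + (-3r^2 − 5r − 1) = (-r^3 − r^2 + r + 1) + (-3r^2 − 5r − 1) = -r^3 − 4r^2 − 4r,
and -(r+1)^3 − (r+1)^2 + (r+1) + 1 = -r^3 − 4r^2 − 4r.
This completes the inductive step, so f_i = -i^3 − i^2 + i + 1 for all i ≥ 1.

f_i = -i^3 − i^2 + i + 1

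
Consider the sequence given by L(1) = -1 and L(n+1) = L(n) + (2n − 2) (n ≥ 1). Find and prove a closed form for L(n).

Claim: L(n) = n^2 − 3n + 1.

Base case: L(1) = -1, and 1^2 − 3·1 + 1 = -1.
Assume L(m) = m^2 − 3m + 1.
Then L(m+1) = L(m) + (2m − 2) = (m^2 − 3m + 1) + (2m − 2) = m^2 − m − 1,
and (m+1)^2 − 3·(m+1) + 1 = m^2 − m − 1.
Hence L(n) = n^2 − 3n + 1 for every n ≥ 1, by induction.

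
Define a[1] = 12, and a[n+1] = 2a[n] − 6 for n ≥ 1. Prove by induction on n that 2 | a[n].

Base case: a[1] = 12 = 2·6, so 2 | a[1].
Assume 2 | a[k], so a[k] = 2t for some integer t.
Then a[k+1] = 2a[k] − 6 = 2·(2t) − 6 = 2(2t − 3), so 2 | a[k+1].
Hence 2 | a[n] for every n ≥ 1, by induction.

2 | a[n]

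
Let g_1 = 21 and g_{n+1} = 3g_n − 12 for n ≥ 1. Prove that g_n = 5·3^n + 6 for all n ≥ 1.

Base case: g_1 = 21, and 5·3^1 + 6 = 15 + 6 = 21.
Assume g_k = 5·3^k + 6 for some k ≥ 1.
Then g_{k+1} = 3g_k − 12 = 3·(5·3^k + 6) − 12 = 15·3^k + 18 − 12 = 5·3^{k+1} + 6.
This completes the inductive step, so g_n = 5·3^n + 6 for all n ≥ 1.

g_n = 5·3^n + 6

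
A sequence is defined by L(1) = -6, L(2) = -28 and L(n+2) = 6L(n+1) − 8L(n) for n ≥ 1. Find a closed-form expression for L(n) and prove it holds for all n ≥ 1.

Claim: L(n) = 2^n − 2·4^n.

Base cases: L(1) = -6 and 2^1 − 2·4^1 = -6; L(2) = -28 and 2^2 − 2·4^2 = -28.
Assume L(j) = 2^j − 2·4^j for all 1 ≤ j ≤ k, where k ≥ 2.
Then L(k+1) = 6L(k) − 8L(k−1) = 6·(2^k − 2·4^k) − 8·(2^{k−1} − 2·4^{k−1}) = (6·2 − 8)2^{k−1} − 2·(6·4 − 8)4^{k−1} = 4·2^{k−1} − 32·4^{k−1} = 2^{k+1} − 2·4^{k+1}.
This completes the inductive step, so L(n) = 2^n − 2·4^n for all n ≥ 1.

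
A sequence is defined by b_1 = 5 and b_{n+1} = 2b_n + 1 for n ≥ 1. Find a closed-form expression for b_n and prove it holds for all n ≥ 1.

Claim: b_n = 3·2^n − 1.

Base case: b_1 = 5, and 3·2^1 − 1 = 6 − 1 = 5.
Assume b_m = 3·2^m − 1 for some m ≥ 1.
Then b_{m+1} = 2b_m + 1 = 2·(3·2^m − 1) + 1 = 6·2^m − 2 + 1 = 3·2^{m+1} − 1.
So the formula holds for m+1, and by induction b_n = 3·2^n − 1 for all n ≥ 1.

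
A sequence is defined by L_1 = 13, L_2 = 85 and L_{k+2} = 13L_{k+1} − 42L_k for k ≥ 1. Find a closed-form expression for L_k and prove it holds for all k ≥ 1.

Claim: L_k = 7^k + 6^k.

Base cases: L_1 = 13 and 7^1 + 6^1 = 13; L_2 = 85 and 7^2 + 6^2 = 85.
Assume L_j = 7^j + 6^j for all 1 ≤ j ≤ r, where r ≥ 2.
Then L_{r+1} = 13L_r − 42L_{r−1} = 13·(7^r + 6^r) − 42·(7^{r−1} + 6^{r−1}) = (13·7 − 42)7^{r−1} + (13·6 − 42)6^{r−1} = 49·7^{r−1} + 36·6^{r−1} = 7^{r+1} + 6^{r+1}.
By strong induction, L_k = 7^k + 6^k for all k ≥ 1.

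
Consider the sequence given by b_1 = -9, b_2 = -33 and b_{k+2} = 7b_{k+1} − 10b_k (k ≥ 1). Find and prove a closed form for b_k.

Claim: b_k = -5^k − 2·2^k.

Base cases: b_1 = -9 and -5^1 − 2·2^1 = -9; b_2 = -33 and -5^2 − 2·2^2 = -33.
Assume b_i = -5^i − 2·2^i for all 1 ≤ i ≤ j, where j ≥ 2.
Then b_{j+1} = 7b_j − 10b_{j−1} = 7·(-5^j − 2·2^j) − 10·(-5^{j−1} − 2·2^{j−1}) = -(7·5 − 10)5^{j−1} − 2·(7·2 − 10)2^{j−1} = -25·5^{j−1} − 8·2^{j−1} = -5^{j+1} − 2·2^{j+1}.
By strong induction, b_k = -5^k − 2·2^k for all k ≥ 1.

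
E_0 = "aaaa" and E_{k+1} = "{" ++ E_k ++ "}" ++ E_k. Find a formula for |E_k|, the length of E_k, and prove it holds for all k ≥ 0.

Claim: |E_k| = 6·2^k − 2.

Base case: |E_0| = 4, and 6·2^0 − 2 = 4.
Assume |E_j| = 6·2^j − 2.
Then |E_{j+1}| = 1 + |E_j| + 1 + |E_j| = 2|E_j| + 2 = 2(6·2^j − 2) + 2 = 6·2^{j+1} − 4 + 2 = 6·2^{j+1} − 2.
So the formula holds for j+1, and by induction |E_k| = 6·2^k − 2 for all k ≥ 0.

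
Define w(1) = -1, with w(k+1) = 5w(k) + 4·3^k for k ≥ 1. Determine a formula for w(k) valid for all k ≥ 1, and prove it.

Claim: w(k) = 5^k − 2·3^k.

Base case: w(1) = -1, and 5^1 − 2·3^1 = 5 − 6 = -1.
Assume w(r) = 5^r − 2·3^r for some r ≥ 1.
Then w(r+1) = 5w(r) + 4·3^r = 5·(5^r − 2·3^r) + 4·3^r = 5^{r+1} − 10·3^r + 4·3^r = 5^{r+1} − 6·3^r = 5^{r+1} − 2·3^{r+1}.
Hence w(k) = 5^k − 2·3^k for every k ≥ 1, by induction.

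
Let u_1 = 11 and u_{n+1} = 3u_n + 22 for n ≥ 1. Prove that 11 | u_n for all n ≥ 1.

Base case: u_1 = 11 = 11·1, so 11 | u_1.
Assume 11 | u_r, so u_r = 11t for some integer t.
Then u_{r+1} = 3u_r + 22 = 3·(11t) + 22 = 11(3t + 2), so 11 | u_{r+1}.
By induction, 11 | u_n for all n ≥ 1.

11 | u_n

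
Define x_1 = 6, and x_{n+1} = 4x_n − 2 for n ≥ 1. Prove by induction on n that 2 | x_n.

Base case: x_1 = 6 = 2·3, so 2 | x_1.
Assume 2 | x_j, so x_j = 2t for some integer t.
Then x_{j+1} = 4x_j − 2 = 4·(2t) − 2 = 2(4t − 1), so 2 | x_{j+1}.
By induction, 2 | x_n for all n ≥ 1.

2 | x_n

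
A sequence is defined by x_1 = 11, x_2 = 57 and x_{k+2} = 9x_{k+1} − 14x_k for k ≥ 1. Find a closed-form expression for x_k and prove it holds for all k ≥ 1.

Claim: x_k = 7^k + 2·2^k.

Base cases: x_1 = 11 and 7^1 + 2·2^1 = 11; x_2 = 57 and 7^2 + 2·2^2 = 57.
Assume x_i = 7^i + 2·2^i for all 1 ≤ i ≤ j, where j ≥ 2.
Then x_{j+1} = 9x_j − 14x_{j−1} = 9·(7^j + 2·2^j) − 14·(7^{j−1} + 2·2^{j−1}) = (9·7 − 14)7^{j−1} + 2·(9·2 − 14)2^{j−1} = 49·7^{j−1} + 8·2^{j−1} = 7^{j+1} + 2·2^{j+1}.
This completes the inductive step, so x_k = 7^k + 2·2^k for all k ≥ 1.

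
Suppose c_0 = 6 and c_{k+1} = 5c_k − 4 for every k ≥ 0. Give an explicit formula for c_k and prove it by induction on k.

Claim: c_k = 5^{k+1} + 1.

Base case: c_0 = 6, and 5^{0+1} + 1 = 5 + 1 = 6.
Assume c_r = 5^{r+1} + 1 for some r ≥ 0.
Then c_{r+1} = 5c_r − 4 = 5·(5^{r+1} + 1) − 4 = 5^{r+2} + 5 − 4 = 5^{r+2} + 1.
So the formula holds for r+1, and by induction c_k = 5^{k+1} + 1 for all k ≥ 0.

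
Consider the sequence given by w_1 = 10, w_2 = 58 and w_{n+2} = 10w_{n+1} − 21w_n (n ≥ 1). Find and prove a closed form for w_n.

Claim: w_n = 3^n + 7^n.

Base cases: w_1 = 10 and 3^1 + 7^1 = 10; w_2 = 58 and 3^2 + 7^2 = 58.
Assume w_j = 3^j + 7^j for all 1 ≤ j ≤ r, where r ≥ 2.
Then w_{r+1} = 10w_r − 21w_{r−1} = 10·(3^r + 7^r) − 21·(3^{r−1} + 7^{r−1}) = (10·3 − 21)3^{r−1} + (10·7 − 21)7^{r−1} = 9·3^{r−1} + 49·7^{r−1} = 3^{r+1} + 7^{r+1}.
By strong induction, w_n = 3^n + 7^n for all n ≥ 1.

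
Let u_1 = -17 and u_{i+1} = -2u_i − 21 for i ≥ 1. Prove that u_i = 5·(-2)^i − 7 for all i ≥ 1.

Base case: u_1 = -17, and 5·(-2)^1 − 7 = -10 − 7 = -17.
Assume u_j = 5·(-2)^j − 7 for some j ≥ 1.
Then u_{j+1} = -2u_j − 21 = -2·(5·(-2)^j − 7) − 21 = -10·(-2)^j + 14 − 21 = 5·(-2)^{j+1} − 7.
Hence u_i = 5·(-2)^i − 7 for every i ≥ 1, by induction.

u_i = 5·(-2)^i − 7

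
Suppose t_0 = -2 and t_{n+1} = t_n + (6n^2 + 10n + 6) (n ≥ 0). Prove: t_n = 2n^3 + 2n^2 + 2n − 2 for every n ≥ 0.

Base case: t_0 = -2, and 2·0^3 + 2·0^2 + 2·0 − 2 = -2.
Assume t_m = 2m^3 + 2m^2 + 2m − 2.
Then t_{m+1} = t_m + (6m^2 + 10m + 6) = (2m^3 + 2m^2 + 2m − 2) + (6m^2 + 10m + 6) = 2m^3 + 8m^2 + 12m + 4,
and 2·(m+1)^3 + 2·(m+1)^2 + 2·(m+1) − 2 = 2m^3 + 8m^2 + 12m + 4.
This completes the inductive step, so t_n = 2n^3 + 2n^2 + 2n − 2 for all n ≥ 0.

t_n = 2n^3 + 2n^2 + 2n − 2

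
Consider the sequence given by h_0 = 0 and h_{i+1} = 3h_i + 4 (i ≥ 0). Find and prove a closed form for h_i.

Claim: h_i = 2·3^i − 2.

Base case: h_0 = 0, and 2·3^0 − 2 = 2 − 2 = 0.
Assume h_r = 2·3^r − 2 for some r ≥ 0.
Then h_{r+1} = 3h_r + 4 = 3·(2·3^r − 2) + 4 = 6·3^r − 6 + 4 = 2·3^{r+1} − 2.
This completes the inductive step, so h_i = 2·3^i − 2 for all i ≥ 0.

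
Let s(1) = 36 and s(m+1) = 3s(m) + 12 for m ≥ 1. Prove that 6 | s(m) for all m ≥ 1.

Base case: s(1) = 36 = 6·6, so 6 | s(1).
Assume 6 | s(k), so s(k) = 6t for some integer t.
Then s(k+1) = 3s(k) + 12 = 3·(6t) + 12 = 6(3t + 2), so 6 | s(k+1).
By induction, 6 | s(m) for all m ≥ 1.

6 | s(m)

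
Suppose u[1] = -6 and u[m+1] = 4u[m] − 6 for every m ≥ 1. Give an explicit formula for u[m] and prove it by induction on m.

Claim: u[m] = -2·4^m + 2.

Base case: u[1] = -6, and -2·4^1 + 2 = -8 + 2 = -6.
Assume u[r] = -2·4^r + 2 for some r ≥ 1.
Then u[r+1] = 4u[r] − 6 = 4·(-2·4^r + 2) − 6 = -8·4^r + 8 − 6 = -2·4^{r+1} + 2.
This completes the inductive step, so u[m] = -2·4^m + 2 for all m ≥ 1.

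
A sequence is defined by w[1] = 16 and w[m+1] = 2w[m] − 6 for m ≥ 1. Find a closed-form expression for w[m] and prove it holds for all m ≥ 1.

Claim: w[m] = 5·2^m + 6.

Base case: w[1] = 16, and 5·2^1 + 6 = 10 + 6 = 16.
Assume w[k] = 5·2^k + 6 for some k ≥ 1.
Then w[k+1] = 2w[k] − 6 = 2·(5·2^k + 6) − 6 = 10·2^k + 12 − 6 = 5·2^{k+1} + 6.
So the formula holds for k+1, and by induction w[m] = 5·2^m + 6 for all m ≥ 1.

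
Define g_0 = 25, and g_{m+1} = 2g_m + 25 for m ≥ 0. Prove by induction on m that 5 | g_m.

Base case: g_0 = 25 = 5·5, so 5 | g_0.
Assume 5 | g_k, so g_k = 5t for some integer t.
Then g_{k+1} = 2g_k + 25 = 2·(5t) + 25 = 5(2t + 5), so 5 | g_{k+1}.
So the property holds for k+1, and by induction 5 | g_m for all m ≥ 0.

5 | g_m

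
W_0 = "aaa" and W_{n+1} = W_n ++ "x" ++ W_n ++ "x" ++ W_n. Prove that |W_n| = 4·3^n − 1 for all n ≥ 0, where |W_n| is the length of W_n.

Base case: |W_0| = 3, and 4·3^0 − 1 = 3.
Assume |W_r| = 4·3^r − 1.
Then |W_{r+1}| = 3|W_r| + 2 = 3(4·3^r − 1) + 2 = 4·3^{r+1} − 3 + 2 = 4·3^{r+1} − 1.
Hence |W_n| = 4·3^n − 1 for every n ≥ 0, by induction.

|W_n| = 4·3^n − 1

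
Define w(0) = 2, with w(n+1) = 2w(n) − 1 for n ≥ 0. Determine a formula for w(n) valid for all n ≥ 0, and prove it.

Claim: w(n) = 2^n + 1.

Base case: w(0) = 2, and 2^0 + 1 = 1 + 1 = 2.
Assume w(r) = 2^r + 1 for some r ≥ 0.
Then w(r+1) = 2w(r) − 1 = 2·(2^r + 1) − 1 = 2^{r+1} + 2 − 1 = 2^{r+1} + 1.
By induction, w(n) = 2^n + 1 for all n ≥ 0.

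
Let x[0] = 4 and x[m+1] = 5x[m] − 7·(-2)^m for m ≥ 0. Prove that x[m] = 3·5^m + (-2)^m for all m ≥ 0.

Base case: x[0] = 4, and 3·5^0 + (-2)^0 = 3 + 1 = 4.
Assume x[k] = 3·5^k + (-2)^k for some k ≥ 0.
Then x[k+1] = 5x[k] − 7·(-2)^k = 5·(3·5^k + (-2)^k) − 7·(-2)^k = 3·5^{k+1} + 5·(-2)^k − 7·(-2)^k = 3·5^{k+1} − 2·(-2)^k = 3·5^{k+1} + (-2)^{k+1}.
Hence x[m] = 3·5^m + (-2)^m for every m ≥ 0, by induction.

x[m] = 3·5^m + (-2)^m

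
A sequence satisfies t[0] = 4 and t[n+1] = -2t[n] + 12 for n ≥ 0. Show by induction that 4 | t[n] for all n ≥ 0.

Base case: t[0] = 4 = 4·1, so 4 | t[0].
Assume 4 | t[m], so t[m] = 4s for some integer s.
Then t[m+1] = -2t[m] + 12 = -2·(4s) + 12 = 4(-2s + 3), so 4 | t[m+1].
This completes the inductive step, so 4 | t[n] for all n ≥ 0.

4 | t[n]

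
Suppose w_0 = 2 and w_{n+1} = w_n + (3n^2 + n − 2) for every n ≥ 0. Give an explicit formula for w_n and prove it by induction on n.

Claim: w_n = n^3 − n^2 − 2n + 2.

Base case: w_0 = 2, and 0^3 − 0^2 − 2·0 + 2 = 2.
Assume w_k = k^3 − k^2 − 2k + 2.
Then w_{k+1} = w_k + (3k^2 + k − 2) = (k^3 − k^2 − 2k + 2) + (3k^2 + k − 2) = k^3 + 2k^2 − k,
and (k+1)^3 − (k+1)^2 − 2·(k+1) + 2 = k^3 + 2k^2 − k.
Hence w_n = n^3 − n^2 − 2n + 2 for every n ≥ 0, by induction.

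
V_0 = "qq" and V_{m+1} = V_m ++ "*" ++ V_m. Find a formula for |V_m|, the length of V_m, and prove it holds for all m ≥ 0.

Claim: |V_m| = 3·2^m − 1.

Base case: |V_0| = 2, and 3·2^0 − 1 = 2.
Assume |V_k| = 3·2^k − 1.
Then |V_{k+1}| = |V_k| + 1 + |V_k| = 2|V_k| + 1 = 2(3·2^k − 1) + 1 = 3·2^{k+1} − 2 + 1 = 3·2^{k+1} − 1.
By induction, |V_m| = 3·2^m − 1 for all m ≥ 0.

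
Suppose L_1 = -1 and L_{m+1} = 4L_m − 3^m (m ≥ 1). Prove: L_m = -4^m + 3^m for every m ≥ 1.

Base case: L_1 = -1, and -4^1 + 3^1 = -4 + 3 = -1.
Assume L_j = -4^j + 3^j for some j ≥ 1.
Then L_{j+1} = 4L_j − 3^j = 4·(-4^j + 3^j) − 3^j = -4^{j+1} + 4·3^j − 3^j = -4^{j+1} + 3·3^j = -4^{j+1} + 3^{j+1}.
Hence L_m = -4^m + 3^m for every m ≥ 1, by induction.

L_m = -4^m + 3^m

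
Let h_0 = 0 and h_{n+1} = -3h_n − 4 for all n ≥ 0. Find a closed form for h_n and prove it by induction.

Claim: h_n = (-3)^n − 1.

Base case: h_0 = 0, and (-3)^0 − 1 = 1 − 1 = 0.
Assume h_j = (-3)^j − 1 for some j ≥ 0.
Then h_{j+1} = -3h_j − 4 = -3·((-3)^j − 1) − 4 = -3·(-3)^j + 3 − 4 = (-3)^{j+1} − 1.
This completes the inductive step, so h_n = (-3)^n − 1 for all n ≥ 0.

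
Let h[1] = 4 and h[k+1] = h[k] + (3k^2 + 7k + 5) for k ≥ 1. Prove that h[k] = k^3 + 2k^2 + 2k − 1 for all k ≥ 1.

Base case: h[1] = 4, and 1^3 + 2·1^2 + 2·1 − 1 = 4.
Assume h[j] = j^3 + 2j^2 + 2j − 1.
Then h[j+1] = h[j] + (3j^2 + 7j + 5) = (j^3 + 2j^2 + 2j − 1) + (3j^2 + 7j + 5) = j^3 + 5j^2 + 9j + 4,
and (j+1)^3 + 2·(j+1)^2 + 2·(j+1) − 1 = j^3 + 5j^2 + 9j + 4.
Hence h[k] = k^3 + 2k^2 + 2k − 1 for every k ≥ 1, by induction.

h[k] = k^3 + 2k^2 + 2k − 1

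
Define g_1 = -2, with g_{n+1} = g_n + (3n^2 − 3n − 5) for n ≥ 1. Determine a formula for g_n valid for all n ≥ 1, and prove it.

Claim: g_n = n^3 − 3n^2 − 3n + 3.

Base case: g_1 = -2, and 1^3 − 3·1^2 − 3·1 + 3 = -2.
Assume g_m = m^3 − 3m^2 − 3m + 3.
Then g_{m+1} = g_m + (3m^2 − 3m − 5) = (m^3 − 3m^2 − 3m + 3) + (3m^2 − 3m − 5) = m^3 − 6m − 2,
and (m+1)^3 − 3·(m+1)^2 − 3·(m+1) + 3 = m^3 − 6m − 2.
By induction, g_n = n^3 − 3n^2 − 3n + 3 for all n ≥ 1.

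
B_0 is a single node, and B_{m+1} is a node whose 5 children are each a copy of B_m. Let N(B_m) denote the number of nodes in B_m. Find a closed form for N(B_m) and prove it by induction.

Claim: N(B_m) = (5^{m+1} − 1)/4.

Base case: N(B_0) = 1, and (5^{0+1} − 1)/4 = 1.
Assume N(B_k) = (5^{k+1} − 1)/4.
Then N(B_{k+1}) = 1 + 5N(B_k) = 1 + 5·(5^{k+1} − 1)/4 = 1 + (5^{k+2} − 5)/4 = (4 + 5^{k+2} − 5)/4 = (5^{k+2} − 1)/4.
So the formula holds for k+1, and by induction N(B_m) = (5^{m+1} − 1)/4 for all m ≥ 0.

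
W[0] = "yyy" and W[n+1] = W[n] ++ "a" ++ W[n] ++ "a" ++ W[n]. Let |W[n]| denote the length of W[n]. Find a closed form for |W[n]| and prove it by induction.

Claim: |W[n]| = 4·3^n − 1.

Base case: |W[0]| = 3, and 4·3^0 − 1 = 3.
Assume |W[m]| = 4·3^m − 1.
Then |W[m+1]| = 3|W[m]| + 2 = 3(4·3^m − 1) + 2 = 4·3^{m+1} − 3 + 2 = 4·3^{m+1} − 1.
By induction, |W[n]| = 4·3^n − 1 for all n ≥ 0.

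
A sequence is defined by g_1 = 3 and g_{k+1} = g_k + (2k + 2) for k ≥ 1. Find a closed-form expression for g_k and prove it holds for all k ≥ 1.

Claim: g_k = k^2 + k + 1.

Base case: g_1 = 3, and 1^2 + 1 + 1 = 3.
Assume g_j = j^2 + j + 1.
Then g_{j+1} = g_j + (2j + 2) = (j^2 + j + 1) + (2j + 2) = j^2 + 3j + 3,
and (j+1)^2 + (j+1) + 1 = j^2 + 3j + 3.
Hence g_k = k^2 + k + 1 for every k ≥ 1, by induction.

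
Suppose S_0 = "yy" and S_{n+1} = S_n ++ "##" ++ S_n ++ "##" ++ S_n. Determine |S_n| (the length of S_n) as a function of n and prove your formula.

Claim: |S_n| = 4·3^n − 2.

Base case: |S_0| = 2, and 4·3^0 − 2 = 2.
Assume |S_j| = 4·3^j − 2.
Then |S_{j+1}| = 3|S_j| + 4 = 3(4·3^j − 2) + 4 = 4·3^{j+1} − 6 + 4 = 4·3^{j+1} − 2.
So the formula holds for j+1, and by induction |S_n| = 4·3^n − 2 for all n ≥ 0.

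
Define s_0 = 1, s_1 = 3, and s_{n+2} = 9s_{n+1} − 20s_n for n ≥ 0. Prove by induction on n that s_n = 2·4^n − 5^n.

Base cases: s_0 = 1 and 2·4^0 − 5^0 = 1; s_1 = 3 and 2·4^1 − 5^1 = 3.
Assume s_j = 2·4^j − 5^j for all 0 ≤ j ≤ m, where m ≥ 1.
Then s_{m+1} = 9s_m − 20s_{m−1} = 9·(2·4^m − 5^m) − 20·(2·4^{m−1} − 5^{m−1}) = 2·(9·4 − 20)4^{m−1} − (9·5 − 20)5^{m−1} = 32·4^{m−1} − 25·5^{m−1} = 2·4^{m+1} − 5^{m+1}.
Hence s_n = 2·4^n − 5^n for every n ≥ 0, by strong induction.

s_n = 2·4^n − 5^n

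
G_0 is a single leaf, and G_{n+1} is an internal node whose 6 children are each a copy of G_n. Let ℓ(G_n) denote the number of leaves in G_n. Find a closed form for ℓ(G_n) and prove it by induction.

Claim: ℓ(G_n) = 6^n.

Base case: ℓ(G_0) = 1, and 6^0 = 1.
Assume ℓ(G_r) = 6^r.
Then ℓ(G_{r+1}) = 6·ℓ(G_r) = 6·6^r = 6^{r+1}.
By induction, ℓ(G_n) = 6^n for all n ≥ 0.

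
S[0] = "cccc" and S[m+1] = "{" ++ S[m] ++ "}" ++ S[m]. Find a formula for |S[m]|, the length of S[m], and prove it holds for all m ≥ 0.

Claim: |S[m]| = 6·2^m − 2.

Base case: |S[0]| = 4, and 6·2^0 − 2 = 4.
Assume |S[k]| = 6·2^k − 2.
Then |S[k+1]| = 1 + |S[k]| + 1 + |S[k]| = 2|S[k]| + 2 = 2(6·2^k − 2) + 2 = 6·2^{k+1} − 4 + 2 = 6·2^{k+1} − 2.
This completes the inductive step, so |S[m]| = 6·2^m − 2 for all m ≥ 0.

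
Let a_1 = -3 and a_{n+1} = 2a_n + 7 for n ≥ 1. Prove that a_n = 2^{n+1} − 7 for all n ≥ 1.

Base case: a_1 = -3, and 2^{1+1} − 7 = 4 − 7 = -3.
Assume a_k = 2^{k+1} − 7 for some k ≥ 1.
Then a_{k+1} = 2a_k + 7 = 2·(2^{k+1} − 7) + 7 = 2^{k+2} − 14 + 7 = 2^{k+2} − 7.
Hence a_n = 2^{n+1} − 7 for every n ≥ 1, by induction.

a_n = 2^{n+1} − 7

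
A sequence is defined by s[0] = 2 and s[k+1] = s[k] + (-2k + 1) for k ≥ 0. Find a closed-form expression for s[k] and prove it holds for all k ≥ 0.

Claim: s[k] = -k^2 + 2k + 2.

Base case: s[0] = 2, and -0^2 + 2·0 + 2 = 2.
Assume s[j] = -j^2 + 2j + 2.
Then s[j+1] = s[j] + (-2j + 1) = (-j^2 + 2j + 2) + (-2j + 1) = -j^2 + 3,
and -(j+1)^2 + 2·(j+1) + 2 = -j^2 + 3.
Hence s[k] = -k^2 + 2k + 2 for every k ≥ 0, by induction.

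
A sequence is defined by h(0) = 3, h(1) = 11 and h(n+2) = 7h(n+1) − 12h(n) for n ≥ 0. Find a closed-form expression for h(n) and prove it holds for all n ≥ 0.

Claim: h(n) = 3^n + 2·4^n.

Base cases: h(0) = 3 and 3^0 + 2·4^0 = 3; h(1) = 11 and 3^1 + 2·4^1 = 11.
Assume h(j) = 3^j + 2·4^j for all 0 ≤ j ≤ k, where k ≥ 1.
Then h(k+1) = 7h(k) − 12h(k−1) = 7·(3^k + 2·4^k) − 12·(3^{k−1} + 2·4^{k−1}) = (7·3 − 12)3^{k−1} + 2·(7·4 − 12)4^{k−1} = 9·3^{k−1} + 32·4^{k−1} = 3^{k+1} + 2·4^{k+1}.
By strong induction, h(n) = 3^n + 2·4^n for all n ≥ 0.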